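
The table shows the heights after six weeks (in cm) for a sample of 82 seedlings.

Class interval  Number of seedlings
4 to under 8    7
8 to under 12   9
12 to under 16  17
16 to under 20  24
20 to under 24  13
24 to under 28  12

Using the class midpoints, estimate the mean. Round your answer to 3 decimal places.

17.073

Midpoints: 6, 10, 14, 18, 22, 26
Σfm = 7×6 + 9×10 + 17×14 + 24×18 + 13×22 + 12×26 = 1400
n = Σf = 82
Mean = 1400 / 82 = 17.0732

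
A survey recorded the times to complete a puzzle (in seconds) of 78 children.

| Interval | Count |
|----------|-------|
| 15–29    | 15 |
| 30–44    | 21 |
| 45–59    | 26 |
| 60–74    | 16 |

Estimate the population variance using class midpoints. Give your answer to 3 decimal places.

234.504

Midpoints: 22, 37, 52, 67
n = 78, Σfm = 3531, mean = 45.2692
Σfm² = 178137
Σf(m − x̄)² = Σfm² − (Σfm)²/n = 178137 − 3531²/78 = 18291.3462
Population variance = 18291.3462 / 78 = 234.5044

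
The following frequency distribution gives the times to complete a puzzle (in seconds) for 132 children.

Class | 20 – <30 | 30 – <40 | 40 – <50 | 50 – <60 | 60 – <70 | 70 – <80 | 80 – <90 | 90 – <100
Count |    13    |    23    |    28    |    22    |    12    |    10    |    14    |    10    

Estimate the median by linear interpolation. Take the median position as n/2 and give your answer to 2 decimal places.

50.91

Cumulative frequencies: 13, 36, 64, 86, 98, 108, 122, 132
n = 132; position = n/2 = 66.
This falls in the class 50 – <60: L = 50, F = 64, f = 22, h = 10.
Median ≈ 50 + ((66 − 64) / 22) × 10 = 50.9091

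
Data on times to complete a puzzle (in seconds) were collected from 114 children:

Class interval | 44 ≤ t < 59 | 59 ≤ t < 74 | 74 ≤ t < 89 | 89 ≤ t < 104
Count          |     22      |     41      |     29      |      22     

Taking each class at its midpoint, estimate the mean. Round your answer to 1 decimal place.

Midpoints: 51.5, 66.5, 81.5, 96.5
Σfm = 22×51.5 + 41×66.5 + 29×81.5 + 22×96.5 = 8346
n = Σf = 114
Mean = 8346 / 114 = 73.2105

73.2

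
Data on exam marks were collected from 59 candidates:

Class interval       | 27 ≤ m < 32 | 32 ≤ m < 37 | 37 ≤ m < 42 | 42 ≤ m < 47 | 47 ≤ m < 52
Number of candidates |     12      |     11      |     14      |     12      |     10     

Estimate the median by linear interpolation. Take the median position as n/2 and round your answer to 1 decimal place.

Cumulative frequencies: 12, 23, 37, 49, 59
n = 59; position = n/2 = 29.5.
This falls in the class 37 ≤ m < 42: L = 37, F = 23, f = 14, h = 5.
Median ≈ 37 + ((29.5 − 23) / 14) × 5 = 39.3214

39.3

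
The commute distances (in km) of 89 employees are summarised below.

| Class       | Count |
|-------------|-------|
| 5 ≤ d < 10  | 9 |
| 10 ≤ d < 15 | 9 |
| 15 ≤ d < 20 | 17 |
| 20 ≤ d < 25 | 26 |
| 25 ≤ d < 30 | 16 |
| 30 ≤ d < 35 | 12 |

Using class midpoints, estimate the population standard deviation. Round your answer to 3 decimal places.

7.355

Midpoints: 7.5, 12.5, 17.5, 22.5, 27.5, 32.5
n = 89, Σfm = 1892.5, mean = 21.2640
Σfm² = 45056.25
Σf(m − x̄)² = Σfm² − (Σfm)²/n = 45056.25 − 1892.5²/89 = 4814.0449
Population variance = 4814.0449 / 89 = 54.0904
Standard deviation = √54.0904 = 7.3546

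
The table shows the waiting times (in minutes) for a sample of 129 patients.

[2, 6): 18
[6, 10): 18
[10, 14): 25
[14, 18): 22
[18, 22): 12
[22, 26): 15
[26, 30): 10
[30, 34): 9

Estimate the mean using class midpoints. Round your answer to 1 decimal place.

Midpoints: 4, 8, 12, 16, 20, 24, 28, 32
Σfm = 18×4 + 18×8 + 25×12 + 22×16 + 12×20 + 15×24 + 10×28 + 9×32 = 2036
n = Σf = 129
Mean = 2036 / 129 = 15.7829

15.8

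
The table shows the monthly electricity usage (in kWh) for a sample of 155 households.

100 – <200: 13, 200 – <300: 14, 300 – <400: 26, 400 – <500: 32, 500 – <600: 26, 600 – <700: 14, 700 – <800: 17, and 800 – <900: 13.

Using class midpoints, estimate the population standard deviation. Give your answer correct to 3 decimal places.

Midpoints: 150, 250, 350, 450, 550, 650, 750, 850
n = 155, Σfm = 76150, mean = 491.2903
Σfm² = 43567500
Σf(m − x̄)² = Σfm² − (Σfm)²/n = 43567500 − 76150²/155 = 6155741.9355
Population variance = 6155741.9355 / 155 = 39714.4641
Standard deviation = √39714.4641 = 199.2849

199.285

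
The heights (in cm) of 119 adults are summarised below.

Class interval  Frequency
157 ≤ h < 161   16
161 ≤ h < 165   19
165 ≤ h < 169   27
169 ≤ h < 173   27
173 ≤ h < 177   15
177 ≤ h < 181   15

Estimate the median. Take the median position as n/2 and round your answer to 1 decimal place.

168.6

Cumulative frequencies: 16, 35, 62, 89, 104, 119
n = 119; position = n/2 = 59.5.
This falls in the class 165 ≤ h < 169: L = 165, F = 35, f = 27, h = 4.
Median ≈ 165 + ((59.5 − 35) / 27) × 4 = 168.6296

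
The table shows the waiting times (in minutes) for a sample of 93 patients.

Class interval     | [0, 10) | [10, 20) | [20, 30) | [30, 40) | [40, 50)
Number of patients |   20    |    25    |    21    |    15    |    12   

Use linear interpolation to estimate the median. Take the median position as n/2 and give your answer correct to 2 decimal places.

20.71

Cumulative frequencies: 20, 45, 66, 81, 93
n = 93; position = n/2 = 46.5.
This falls in the class [20, 30): L = 20, F = 45, f = 21, h = 10.
Median ≈ 20 + ((46.5 − 45) / 21) × 10 = 20.7143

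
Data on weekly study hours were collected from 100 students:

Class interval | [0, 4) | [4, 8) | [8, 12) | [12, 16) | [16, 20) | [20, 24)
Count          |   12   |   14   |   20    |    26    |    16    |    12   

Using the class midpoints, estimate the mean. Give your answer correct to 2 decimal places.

12.24

Midpoints: 2, 6, 10, 14, 18, 22
Σfm = 12×2 + 14×6 + 20×10 + 26×14 + 16×18 + 12×22 = 1224
n = Σf = 100
Mean = 1224 / 100 = 12.2400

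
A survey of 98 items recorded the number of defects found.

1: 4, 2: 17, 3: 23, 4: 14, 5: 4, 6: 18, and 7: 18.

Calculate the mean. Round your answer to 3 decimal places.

4.255

Values: 1, 2, 3, 4, 5, 6, 7
Σfx = 4×1 + 17×2 + 23×3 + 14×4 + 4×5 + 18×6 + 18×7 = 417
n = Σf = 98
Mean = 417 / 98 = 4.2551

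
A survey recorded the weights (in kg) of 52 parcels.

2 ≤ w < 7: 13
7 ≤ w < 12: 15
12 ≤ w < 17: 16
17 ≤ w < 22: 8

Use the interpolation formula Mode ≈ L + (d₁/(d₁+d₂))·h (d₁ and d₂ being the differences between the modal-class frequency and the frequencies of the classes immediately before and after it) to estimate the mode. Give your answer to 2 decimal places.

Modal class: 12 ≤ w < 17 (highest frequency 16).
d₁ = 16 − 15 = 1, d₂ = 16 − 8 = 8
Mode ≈ 12 + (1/(1+8)) × 5 = 12 + 0.5556 = 12.5556

12.56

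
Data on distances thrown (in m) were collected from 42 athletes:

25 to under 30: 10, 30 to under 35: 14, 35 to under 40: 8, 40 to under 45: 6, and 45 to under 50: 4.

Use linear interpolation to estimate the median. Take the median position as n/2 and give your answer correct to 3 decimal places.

33.929

Cumulative frequencies: 10, 24, 32, 38, 42
n = 42; position = n/2 = 21.
This falls in the class 30 to under 35: L = 30, F = 10, f = 14, h = 5.
Median ≈ 30 + ((21 − 10) / 14) × 5 = 33.9286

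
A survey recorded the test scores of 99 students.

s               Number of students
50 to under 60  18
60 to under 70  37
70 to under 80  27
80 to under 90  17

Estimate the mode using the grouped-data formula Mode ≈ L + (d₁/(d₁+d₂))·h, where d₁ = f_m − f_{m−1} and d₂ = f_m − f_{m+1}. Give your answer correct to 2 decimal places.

66.55

Modal class: 60 to under 70 (highest frequency 37).
d₁ = 37 − 18 = 19, d₂ = 37 − 27 = 10
Mode ≈ 60 + (19/(19+10)) × 10 = 60 + 6.5517 = 66.5517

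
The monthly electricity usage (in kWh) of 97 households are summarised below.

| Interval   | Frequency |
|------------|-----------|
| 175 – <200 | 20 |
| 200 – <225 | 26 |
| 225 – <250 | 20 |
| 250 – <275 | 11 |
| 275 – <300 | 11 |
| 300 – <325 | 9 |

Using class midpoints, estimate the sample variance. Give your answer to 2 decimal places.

Midpoints: 187.5, 212.5, 237.5, 262.5, 287.5, 312.5
n = 97, Σfm = 22887.5, mean = 235.9536
Σfm² = 5551406.25
Σf(m − x̄)² = Σfm² − (Σfm)²/n = 5551406.25 − 22887.5²/97 = 151018.0412
Sample variance = 151018.0412 / 96 = 1573.1046

1573.10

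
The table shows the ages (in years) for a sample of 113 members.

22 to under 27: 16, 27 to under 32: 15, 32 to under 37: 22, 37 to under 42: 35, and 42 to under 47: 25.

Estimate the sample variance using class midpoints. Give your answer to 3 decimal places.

Midpoints: 24.5, 29.5, 34.5, 39.5, 44.5
n = 113, Σfm = 4088.5, mean = 36.1814
Σfm² = 152958.25
Σf(m − x̄)² = Σfm² − (Σfm)²/n = 152958.25 − 4088.5²/113 = 5030.5310
Sample variance = 5030.5310 / 112 = 44.9155

44.915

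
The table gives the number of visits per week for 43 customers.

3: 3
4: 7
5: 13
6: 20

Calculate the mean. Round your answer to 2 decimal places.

5.16

Values: 3, 4, 5, 6
Σfx = 3×3 + 7×4 + 13×5 + 20×6 = 222
n = Σf = 43
Mean = 222 / 43 = 5.1628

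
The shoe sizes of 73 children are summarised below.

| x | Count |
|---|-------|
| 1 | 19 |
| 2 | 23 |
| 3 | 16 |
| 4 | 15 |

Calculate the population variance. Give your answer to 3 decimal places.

Values: 1, 2, 3, 4
n = 73, Σfx = 173, mean = 2.3699
Σfx² = 495
Σf(x − x̄)² = Σfx² − (Σfx)²/n = 495 − 173²/73 = 85.0137
Population variance = 85.0137 / 73 = 1.1646

1.165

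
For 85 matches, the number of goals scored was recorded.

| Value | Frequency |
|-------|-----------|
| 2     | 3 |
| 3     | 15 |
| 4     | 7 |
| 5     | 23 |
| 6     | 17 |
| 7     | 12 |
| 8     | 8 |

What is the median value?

5

Cumulative frequencies: 3, 18, 25, 48, 65, 77, 85
n = 85, so the median is the value in position (n+1)/2 = 43.
Position 43 falls at value 5.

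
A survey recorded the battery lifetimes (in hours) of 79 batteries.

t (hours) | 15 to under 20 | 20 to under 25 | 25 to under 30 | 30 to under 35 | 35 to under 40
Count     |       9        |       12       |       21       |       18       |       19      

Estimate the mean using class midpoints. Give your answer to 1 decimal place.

Midpoints: 17.5, 22.5, 27.5, 32.5, 37.5
Σfm = 9×17.5 + 12×22.5 + 21×27.5 + 18×32.5 + 19×37.5 = 2302.5
n = Σf = 79
Mean = 2302.5 / 79 = 29.1456

29.1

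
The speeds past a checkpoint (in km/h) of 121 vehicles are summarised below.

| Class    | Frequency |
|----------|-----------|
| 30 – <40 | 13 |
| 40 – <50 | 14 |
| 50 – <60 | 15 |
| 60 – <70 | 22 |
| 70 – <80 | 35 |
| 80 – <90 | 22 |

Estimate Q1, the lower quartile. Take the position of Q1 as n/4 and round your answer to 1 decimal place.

Cumulative frequencies: 13, 27, 42, 64, 99, 121
n = 121; position = n/4 = 30.25.
This falls in the class 50 – <60: L = 50, F = 27, f = 15, h = 10.
Lower quartile ≈ 50 + ((30.25 − 27) / 15) × 10 = 52.1667

52.2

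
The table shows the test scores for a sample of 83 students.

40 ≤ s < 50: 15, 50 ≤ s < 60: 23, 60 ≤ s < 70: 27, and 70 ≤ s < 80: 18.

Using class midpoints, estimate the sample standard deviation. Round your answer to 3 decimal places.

10.255

Midpoints: 45, 55, 65, 75
n = 83, Σfm = 5045, mean = 60.7831
Σfm² = 315275
Σf(m − x̄)² = Σfm² − (Σfm)²/n = 315275 − 5045²/83 = 8624.0964
Sample variance = 8624.0964 / 82 = 105.1719
Standard deviation = √105.1719 = 10.2553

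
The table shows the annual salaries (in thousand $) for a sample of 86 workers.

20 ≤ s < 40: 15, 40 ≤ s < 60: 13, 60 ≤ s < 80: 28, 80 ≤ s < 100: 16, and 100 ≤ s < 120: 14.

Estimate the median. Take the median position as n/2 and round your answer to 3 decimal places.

70.714

Cumulative frequencies: 15, 28, 56, 72, 86
n = 86; position = n/2 = 43.
This falls in the class 60 ≤ s < 80: L = 60, F = 28, f = 28, h = 20.
Median ≈ 60 + ((43 − 28) / 28) × 20 = 70.7143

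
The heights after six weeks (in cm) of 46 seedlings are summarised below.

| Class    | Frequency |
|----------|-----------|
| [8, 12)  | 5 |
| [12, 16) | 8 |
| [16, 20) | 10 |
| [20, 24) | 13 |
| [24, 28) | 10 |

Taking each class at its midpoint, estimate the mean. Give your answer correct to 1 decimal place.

Midpoints: 10, 14, 18, 22, 26
Σfm = 5×10 + 8×14 + 10×18 + 13×22 + 10×26 = 888
n = Σf = 46
Mean = 888 / 46 = 19.3043

19.3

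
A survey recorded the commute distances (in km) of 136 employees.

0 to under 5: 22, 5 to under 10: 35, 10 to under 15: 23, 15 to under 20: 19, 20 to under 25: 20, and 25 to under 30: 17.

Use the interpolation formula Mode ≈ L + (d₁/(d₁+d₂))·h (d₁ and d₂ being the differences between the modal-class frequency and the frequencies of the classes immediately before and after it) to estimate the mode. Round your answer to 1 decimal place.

Modal class: 5 to under 10 (highest frequency 35).
d₁ = 35 − 22 = 13, d₂ = 35 − 23 = 12
Mode ≈ 5 + (13/(13+12)) × 5 = 5 + 2.6000 = 7.6000

7.6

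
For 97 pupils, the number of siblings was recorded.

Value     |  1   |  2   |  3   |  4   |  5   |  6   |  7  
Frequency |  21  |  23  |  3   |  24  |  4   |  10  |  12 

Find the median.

4

Cumulative frequencies: 21, 44, 47, 71, 75, 85, 97
n = 97, so the median is the value in position (n+1)/2 = 49.
Position 49 falls at value 4.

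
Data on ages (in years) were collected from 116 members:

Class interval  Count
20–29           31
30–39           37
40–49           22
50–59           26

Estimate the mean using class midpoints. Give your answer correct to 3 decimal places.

Midpoints: 24.5, 34.5, 44.5, 54.5
Σfm = 31×24.5 + 37×34.5 + 22×44.5 + 26×54.5 = 4432
n = Σf = 116
Mean = 4432 / 116 = 38.2069

38.207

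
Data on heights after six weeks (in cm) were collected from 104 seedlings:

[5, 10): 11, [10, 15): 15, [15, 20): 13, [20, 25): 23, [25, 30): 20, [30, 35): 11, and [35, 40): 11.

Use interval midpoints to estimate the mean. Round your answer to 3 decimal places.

Midpoints: 7.5, 12.5, 17.5, 22.5, 27.5, 32.5, 37.5
Σfm = 11×7.5 + 15×12.5 + 13×17.5 + 23×22.5 + 20×27.5 + 11×32.5 + 11×37.5 = 2335
n = Σf = 104
Mean = 2335 / 104 = 22.4519

22.452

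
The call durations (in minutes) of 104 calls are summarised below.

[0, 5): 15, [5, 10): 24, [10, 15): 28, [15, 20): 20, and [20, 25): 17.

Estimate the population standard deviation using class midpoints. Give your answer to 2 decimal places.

6.43

Midpoints: 2.5, 7.5, 12.5, 17.5, 22.5
n = 104, Σfm = 1300, mean = 12.5000
Σfm² = 20550
Σf(m − x̄)² = Σfm² − (Σfm)²/n = 20550 − 1300²/104 = 4300.0000
Population variance = 4300.0000 / 104 = 41.3462
Standard deviation = √41.3462 = 6.4301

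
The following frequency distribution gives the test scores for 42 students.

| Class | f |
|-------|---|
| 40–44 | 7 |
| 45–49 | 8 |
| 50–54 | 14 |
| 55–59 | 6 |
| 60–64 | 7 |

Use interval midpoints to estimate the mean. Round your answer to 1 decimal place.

51.8

Midpoints: 42, 47, 52, 57, 62
Σfm = 7×42 + 8×47 + 14×52 + 6×57 + 7×62 = 2174
n = Σf = 42
Mean = 2174 / 42 = 51.7619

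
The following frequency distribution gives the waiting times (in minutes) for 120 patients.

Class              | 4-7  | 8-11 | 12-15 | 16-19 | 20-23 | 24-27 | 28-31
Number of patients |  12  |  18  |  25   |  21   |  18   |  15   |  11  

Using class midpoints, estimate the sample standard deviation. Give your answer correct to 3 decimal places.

7.147

Midpoints: 5.5, 9.5, 13.5, 17.5, 21.5, 25.5, 29.5
n = 120, Σfm = 2036, mean = 16.9667
Σfm² = 40622
Σf(m − x̄)² = Σfm² − (Σfm)²/n = 40622 − 2036²/120 = 6077.8667
Sample variance = 6077.8667 / 119 = 51.0745
Standard deviation = √51.0745 = 7.1466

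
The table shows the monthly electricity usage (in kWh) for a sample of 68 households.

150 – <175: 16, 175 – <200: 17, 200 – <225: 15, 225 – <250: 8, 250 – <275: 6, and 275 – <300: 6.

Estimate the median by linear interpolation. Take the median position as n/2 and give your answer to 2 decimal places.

Cumulative frequencies: 16, 33, 48, 56, 62, 68
n = 68; position = n/2 = 34.
This falls in the class 200 – <225: L = 200, F = 33, f = 15, h = 25.
Median ≈ 200 + ((34 − 33) / 15) × 25 = 201.6667

201.67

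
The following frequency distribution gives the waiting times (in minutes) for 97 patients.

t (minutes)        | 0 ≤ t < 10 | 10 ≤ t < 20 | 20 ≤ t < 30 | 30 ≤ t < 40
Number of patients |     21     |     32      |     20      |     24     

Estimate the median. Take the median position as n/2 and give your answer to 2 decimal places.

Cumulative frequencies: 21, 53, 73, 97
n = 97; position = n/2 = 48.5.
This falls in the class 10 ≤ t < 20: L = 10, F = 21, f = 32, h = 10.
Median ≈ 10 + ((48.5 − 21) / 32) × 10 = 18.5938

18.59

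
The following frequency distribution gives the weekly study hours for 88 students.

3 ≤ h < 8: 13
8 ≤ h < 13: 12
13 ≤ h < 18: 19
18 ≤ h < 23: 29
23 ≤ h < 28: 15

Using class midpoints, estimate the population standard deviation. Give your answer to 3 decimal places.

Midpoints: 5.5, 10.5, 15.5, 20.5, 25.5
n = 88, Σfm = 1469, mean = 16.6932
Σfm² = 28222
Σf(m − x̄)² = Σfm² − (Σfm)²/n = 28222 − 1469²/88 = 3699.7159
Population variance = 3699.7159 / 88 = 42.0422
Standard deviation = √42.0422 = 6.4840

6.484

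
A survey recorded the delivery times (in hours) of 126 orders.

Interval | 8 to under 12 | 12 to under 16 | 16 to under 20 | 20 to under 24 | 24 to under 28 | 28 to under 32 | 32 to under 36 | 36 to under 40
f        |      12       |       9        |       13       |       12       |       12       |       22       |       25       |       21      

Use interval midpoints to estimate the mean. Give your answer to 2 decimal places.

Midpoints: 10, 14, 18, 22, 26, 30, 34, 38
Σfm = 12×10 + 9×14 + 13×18 + 12×22 + 12×26 + 22×30 + 25×34 + 21×38 = 3364
n = Σf = 126
Mean = 3364 / 126 = 26.6984

26.70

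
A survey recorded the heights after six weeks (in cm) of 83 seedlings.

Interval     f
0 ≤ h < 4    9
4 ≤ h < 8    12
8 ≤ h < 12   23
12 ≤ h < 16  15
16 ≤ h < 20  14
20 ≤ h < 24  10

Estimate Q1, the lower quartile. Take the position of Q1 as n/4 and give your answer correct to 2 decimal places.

Cumulative frequencies: 9, 21, 44, 59, 73, 83
n = 83; position = n/4 = 20.75.
This falls in the class 4 ≤ h < 8: L = 4, F = 9, f = 12, h = 4.
Lower quartile ≈ 4 + ((20.75 − 9) / 12) × 4 = 7.9167

7.92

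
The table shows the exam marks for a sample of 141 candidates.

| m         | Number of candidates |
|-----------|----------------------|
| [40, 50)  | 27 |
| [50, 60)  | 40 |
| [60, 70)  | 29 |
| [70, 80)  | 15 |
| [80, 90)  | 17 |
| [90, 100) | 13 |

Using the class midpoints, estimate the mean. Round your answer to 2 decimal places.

64.57

Midpoints: 45, 55, 65, 75, 85, 95
Σfm = 27×45 + 40×55 + 29×65 + 15×75 + 17×85 + 13×95 = 9105
n = Σf = 141
Mean = 9105 / 141 = 64.5745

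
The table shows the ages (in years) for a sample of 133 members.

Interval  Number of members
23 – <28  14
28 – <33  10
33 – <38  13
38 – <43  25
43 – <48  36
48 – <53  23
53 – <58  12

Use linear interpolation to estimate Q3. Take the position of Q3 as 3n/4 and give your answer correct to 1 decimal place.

48.4

Cumulative frequencies: 14, 24, 37, 62, 98, 121, 133
n = 133; position = 3n/4 = 99.75.
This falls in the class 48 – <53: L = 48, F = 98, f = 23, h = 5.
Upper quartile ≈ 48 + ((99.75 − 98) / 23) × 5 = 48.3804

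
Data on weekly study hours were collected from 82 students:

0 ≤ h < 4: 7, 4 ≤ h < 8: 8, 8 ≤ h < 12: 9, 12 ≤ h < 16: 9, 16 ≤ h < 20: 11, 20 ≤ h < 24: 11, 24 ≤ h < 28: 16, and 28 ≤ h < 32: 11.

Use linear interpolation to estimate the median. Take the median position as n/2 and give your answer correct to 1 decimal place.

18.9

Cumulative frequencies: 7, 15, 24, 33, 44, 55, 71, 82
n = 82; position = n/2 = 41.
This falls in the class 16 ≤ h < 20: L = 16, F = 33, f = 11, h = 4.
Median ≈ 16 + ((41 − 33) / 11) × 4 = 18.9091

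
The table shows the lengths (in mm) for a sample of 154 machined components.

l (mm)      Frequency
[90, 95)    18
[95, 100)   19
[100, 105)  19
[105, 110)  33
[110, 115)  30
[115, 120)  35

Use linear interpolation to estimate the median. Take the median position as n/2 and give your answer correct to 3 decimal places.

Cumulative frequencies: 18, 37, 56, 89, 119, 154
n = 154; position = n/2 = 77.
This falls in the class [105, 110): L = 105, F = 56, f = 33, h = 5.
Median ≈ 105 + ((77 − 56) / 33) × 5 = 108.1818

108.182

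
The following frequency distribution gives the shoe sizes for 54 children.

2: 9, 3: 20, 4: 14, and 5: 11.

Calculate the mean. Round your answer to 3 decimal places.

3.500

Values: 2, 3, 4, 5
Σfx = 9×2 + 20×3 + 14×4 + 11×5 = 189
n = Σf = 54
Mean = 189 / 54 = 3.5000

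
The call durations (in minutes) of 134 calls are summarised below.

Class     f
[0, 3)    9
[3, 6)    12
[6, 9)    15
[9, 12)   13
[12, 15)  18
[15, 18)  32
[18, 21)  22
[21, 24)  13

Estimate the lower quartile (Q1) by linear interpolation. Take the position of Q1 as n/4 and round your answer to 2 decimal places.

Cumulative frequencies: 9, 21, 36, 49, 67, 99, 121, 134
n = 134; position = n/4 = 33.5.
This falls in the class [6, 9): L = 6, F = 21, f = 15, h = 3.
Lower quartile ≈ 6 + ((33.5 − 21) / 15) × 3 = 8.5000

8.50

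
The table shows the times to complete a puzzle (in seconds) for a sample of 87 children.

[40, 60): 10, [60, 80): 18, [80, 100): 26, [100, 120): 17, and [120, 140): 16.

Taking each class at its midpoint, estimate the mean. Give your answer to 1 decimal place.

Midpoints: 50, 70, 90, 110, 130
Σfm = 10×50 + 18×70 + 26×90 + 17×110 + 16×130 = 8050
n = Σf = 87
Mean = 8050 / 87 = 92.5287

92.5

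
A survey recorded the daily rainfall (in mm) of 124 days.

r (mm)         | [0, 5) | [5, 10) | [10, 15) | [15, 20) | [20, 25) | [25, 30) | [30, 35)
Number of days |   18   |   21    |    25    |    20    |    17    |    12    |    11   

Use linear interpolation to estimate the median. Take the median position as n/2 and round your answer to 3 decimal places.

14.600

Cumulative frequencies: 18, 39, 64, 84, 101, 113, 124
n = 124; position = n/2 = 62.
This falls in the class [10, 15): L = 10, F = 39, f = 25, h = 5.
Median ≈ 10 + ((62 − 39) / 25) × 5 = 14.6000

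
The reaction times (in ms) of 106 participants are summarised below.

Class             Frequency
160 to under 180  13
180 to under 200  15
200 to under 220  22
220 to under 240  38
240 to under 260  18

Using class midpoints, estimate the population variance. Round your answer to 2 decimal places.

Midpoints: 170, 190, 210, 230, 250
n = 106, Σfm = 22920, mean = 216.2264
Σfm² = 5022600
Σf(m − x̄)² = Σfm² − (Σfm)²/n = 5022600 − 22920²/106 = 66690.5660
Population variance = 66690.5660 / 106 = 629.1563

629.16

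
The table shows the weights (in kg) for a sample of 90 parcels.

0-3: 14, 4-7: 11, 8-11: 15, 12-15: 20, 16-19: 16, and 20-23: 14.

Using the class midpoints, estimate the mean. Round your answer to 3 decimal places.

11.944

Midpoints: 1.5, 5.5, 9.5, 13.5, 17.5, 21.5
Σfm = 14×1.5 + 11×5.5 + 15×9.5 + 20×13.5 + 16×17.5 + 14×21.5 = 1075
n = Σf = 90
Mean = 1075 / 90 = 11.9444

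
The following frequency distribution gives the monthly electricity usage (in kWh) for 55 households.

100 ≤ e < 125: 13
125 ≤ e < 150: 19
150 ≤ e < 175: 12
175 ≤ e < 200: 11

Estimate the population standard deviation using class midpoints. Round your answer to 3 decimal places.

26.324

Midpoints: 112.5, 137.5, 162.5, 187.5
n = 55, Σfm = 8087.5, mean = 147.0455
Σfm² = 1227343.75
Σf(m − x̄)² = Σfm² − (Σfm)²/n = 1227343.75 − 8087.5²/55 = 38113.6364
Population variance = 38113.6364 / 55 = 692.9752
Standard deviation = √692.9752 = 26.3244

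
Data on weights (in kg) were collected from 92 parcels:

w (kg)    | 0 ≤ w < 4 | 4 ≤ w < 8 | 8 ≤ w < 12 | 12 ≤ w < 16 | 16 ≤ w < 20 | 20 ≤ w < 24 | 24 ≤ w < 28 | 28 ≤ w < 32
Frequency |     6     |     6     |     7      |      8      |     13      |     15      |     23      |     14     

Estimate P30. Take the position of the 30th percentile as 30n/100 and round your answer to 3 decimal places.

16.185

Cumulative frequencies: 6, 12, 19, 27, 40, 55, 78, 92
n = 92; position = 30n/100 = 27.6.
This falls in the class 16 ≤ w < 20: L = 16, F = 27, f = 13, h = 4.
30th percentile ≈ 16 + ((27.6 − 27) / 13) × 4 = 16.1846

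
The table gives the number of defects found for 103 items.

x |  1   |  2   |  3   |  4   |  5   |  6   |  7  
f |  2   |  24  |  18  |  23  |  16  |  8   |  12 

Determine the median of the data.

Cumulative frequencies: 2, 26, 44, 67, 83, 91, 103
n = 103, so the median is the value in position (n+1)/2 = 52.
Position 52 falls at value 4.

4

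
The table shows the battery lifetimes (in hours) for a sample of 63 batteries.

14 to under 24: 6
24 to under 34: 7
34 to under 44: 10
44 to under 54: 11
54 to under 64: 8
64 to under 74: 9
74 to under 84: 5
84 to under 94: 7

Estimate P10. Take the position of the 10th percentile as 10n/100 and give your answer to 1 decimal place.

24.4

Cumulative frequencies: 6, 13, 23, 34, 42, 51, 56, 63
n = 63; position = 10n/100 = 6.3.
This falls in the class 24 to under 34: L = 24, F = 6, f = 7, h = 10.
10th percentile ≈ 24 + ((6.3 − 6) / 7) × 10 = 24.4286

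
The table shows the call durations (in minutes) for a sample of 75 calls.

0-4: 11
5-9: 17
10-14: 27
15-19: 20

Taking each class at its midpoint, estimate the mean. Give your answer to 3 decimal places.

Midpoints: 2, 7, 12, 17
Σfm = 11×2 + 17×7 + 27×12 + 20×17 = 805
n = Σf = 75
Mean = 805 / 75 = 10.7333

10.733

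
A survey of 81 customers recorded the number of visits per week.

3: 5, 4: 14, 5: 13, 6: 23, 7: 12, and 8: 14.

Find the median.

Cumulative frequencies: 5, 19, 32, 55, 67, 81
n = 81, so the median is the value in position (n+1)/2 = 41.
Position 41 falls at value 6.

6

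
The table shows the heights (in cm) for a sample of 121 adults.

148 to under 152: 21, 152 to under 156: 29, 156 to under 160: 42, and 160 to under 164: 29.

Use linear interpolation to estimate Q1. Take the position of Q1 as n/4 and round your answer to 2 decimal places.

Cumulative frequencies: 21, 50, 92, 121
n = 121; position = n/4 = 30.25.
This falls in the class 152 to under 156: L = 152, F = 21, f = 29, h = 4.
Lower quartile ≈ 152 + ((30.25 − 21) / 29) × 4 = 153.2759

153.28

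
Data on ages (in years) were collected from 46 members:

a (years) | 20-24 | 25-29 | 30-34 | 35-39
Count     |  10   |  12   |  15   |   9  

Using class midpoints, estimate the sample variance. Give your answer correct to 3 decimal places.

Midpoints: 22, 27, 32, 37
n = 46, Σfm = 1357, mean = 29.5000
Σfm² = 41269
Σf(m − x̄)² = Σfm² − (Σfm)²/n = 41269 − 1357²/46 = 1237.5000
Sample variance = 1237.5000 / 45 = 27.5000

27.500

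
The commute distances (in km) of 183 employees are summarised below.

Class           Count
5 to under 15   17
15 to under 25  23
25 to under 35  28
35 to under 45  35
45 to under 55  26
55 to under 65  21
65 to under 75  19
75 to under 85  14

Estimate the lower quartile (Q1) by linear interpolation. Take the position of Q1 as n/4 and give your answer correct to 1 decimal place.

Cumulative frequencies: 17, 40, 68, 103, 129, 150, 169, 183
n = 183; position = n/4 = 45.75.
This falls in the class 25 to under 35: L = 25, F = 40, f = 28, h = 10.
Lower quartile ≈ 25 + ((45.75 − 40) / 28) × 10 = 27.0536

27.1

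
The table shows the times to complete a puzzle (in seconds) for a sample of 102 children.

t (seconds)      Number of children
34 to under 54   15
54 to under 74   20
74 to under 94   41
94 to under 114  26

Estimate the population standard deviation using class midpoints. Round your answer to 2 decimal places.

19.84

Midpoints: 44, 64, 84, 104
n = 102, Σfm = 8088, mean = 79.2941
Σfm² = 681472
Σf(m − x̄)² = Σfm² − (Σfm)²/n = 681472 − 8088²/102 = 40141.1765
Population variance = 40141.1765 / 102 = 393.5409
Standard deviation = √393.5409 = 19.8379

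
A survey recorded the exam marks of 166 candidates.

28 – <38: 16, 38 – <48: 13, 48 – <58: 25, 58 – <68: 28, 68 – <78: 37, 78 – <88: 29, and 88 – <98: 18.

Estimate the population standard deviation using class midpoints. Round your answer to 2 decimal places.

17.71

Midpoints: 33, 43, 53, 63, 73, 83, 93
n = 166, Σfm = 10958, mean = 66.0120
Σfm² = 775454
Σf(m − x̄)² = Σfm² − (Σfm)²/n = 775454 − 10958²/166 = 52093.9759
Population variance = 52093.9759 / 166 = 313.8191
Standard deviation = √313.8191 = 17.7149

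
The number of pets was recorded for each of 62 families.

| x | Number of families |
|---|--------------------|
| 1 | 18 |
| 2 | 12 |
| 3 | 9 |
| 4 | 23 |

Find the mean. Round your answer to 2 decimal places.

Values: 1, 2, 3, 4
Σfx = 18×1 + 12×2 + 9×3 + 23×4 = 161
n = Σf = 62
Mean = 161 / 62 = 2.5968

2.60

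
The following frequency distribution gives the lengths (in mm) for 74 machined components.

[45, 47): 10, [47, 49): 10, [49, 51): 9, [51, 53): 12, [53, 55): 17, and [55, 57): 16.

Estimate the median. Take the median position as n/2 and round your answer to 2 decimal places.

Cumulative frequencies: 10, 20, 29, 41, 58, 74
n = 74; position = n/2 = 37.
This falls in the class [51, 53): L = 51, F = 29, f = 12, h = 2.
Median ≈ 51 + ((37 − 29) / 12) × 2 = 52.3333

52.33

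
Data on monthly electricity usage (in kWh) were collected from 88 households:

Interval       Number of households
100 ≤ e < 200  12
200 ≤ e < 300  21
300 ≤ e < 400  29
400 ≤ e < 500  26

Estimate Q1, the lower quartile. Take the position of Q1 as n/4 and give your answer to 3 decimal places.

247.619

Cumulative frequencies: 12, 33, 62, 88
n = 88; position = n/4 = 22.
This falls in the class 200 ≤ e < 300: L = 200, F = 12, f = 21, h = 100.
Lower quartile ≈ 200 + ((22 − 12) / 21) × 100 = 247.6190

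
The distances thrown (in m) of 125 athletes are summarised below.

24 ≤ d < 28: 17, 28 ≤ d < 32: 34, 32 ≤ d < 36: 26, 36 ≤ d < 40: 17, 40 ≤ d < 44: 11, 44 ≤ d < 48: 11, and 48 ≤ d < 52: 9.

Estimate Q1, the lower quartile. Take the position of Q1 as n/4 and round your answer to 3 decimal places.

29.676

Cumulative frequencies: 17, 51, 77, 94, 105, 116, 125
n = 125; position = n/4 = 31.25.
This falls in the class 28 ≤ d < 32: L = 28, F = 17, f = 34, h = 4.
Lower quartile ≈ 28 + ((31.25 − 17) / 34) × 4 = 29.6765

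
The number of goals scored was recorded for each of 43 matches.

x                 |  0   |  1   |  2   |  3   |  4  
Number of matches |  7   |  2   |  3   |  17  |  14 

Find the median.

3

Cumulative frequencies: 7, 9, 12, 29, 43
n = 43, so the median is the value in position (n+1)/2 = 22.
Position 22 falls at value 3.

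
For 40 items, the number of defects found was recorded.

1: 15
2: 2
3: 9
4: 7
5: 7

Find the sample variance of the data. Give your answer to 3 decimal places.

2.410

Values: 1, 2, 3, 4, 5
n = 40, Σfx = 109, mean = 2.7250
Σfx² = 391
Σf(x − x̄)² = Σfx² − (Σfx)²/n = 391 − 109²/40 = 93.9750
Sample variance = 93.9750 / 39 = 2.4096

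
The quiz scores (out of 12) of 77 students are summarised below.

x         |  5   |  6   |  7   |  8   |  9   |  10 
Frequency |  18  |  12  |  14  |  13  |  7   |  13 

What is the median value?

Cumulative frequencies: 18, 30, 44, 57, 64, 77
n = 77, so the median is the value in position (n+1)/2 = 39.
Position 39 falls at value 7.

7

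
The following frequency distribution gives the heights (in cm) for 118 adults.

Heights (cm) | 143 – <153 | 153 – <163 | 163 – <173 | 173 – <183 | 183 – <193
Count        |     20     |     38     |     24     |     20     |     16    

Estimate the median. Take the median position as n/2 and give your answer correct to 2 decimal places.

Cumulative frequencies: 20, 58, 82, 102, 118
n = 118; position = n/2 = 59.
This falls in the class 163 – <173: L = 163, F = 58, f = 24, h = 10.
Median ≈ 163 + ((59 − 58) / 24) × 10 = 163.4167

163.42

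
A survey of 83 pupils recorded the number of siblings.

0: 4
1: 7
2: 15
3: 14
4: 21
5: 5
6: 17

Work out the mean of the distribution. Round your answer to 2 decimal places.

3.49

Values: 0, 1, 2, 3, 4, 5, 6
Σfx = 4×0 + 7×1 + 15×2 + 14×3 + 21×4 + 5×5 + 17×6 = 290
n = Σf = 83
Mean = 290 / 83 = 3.4940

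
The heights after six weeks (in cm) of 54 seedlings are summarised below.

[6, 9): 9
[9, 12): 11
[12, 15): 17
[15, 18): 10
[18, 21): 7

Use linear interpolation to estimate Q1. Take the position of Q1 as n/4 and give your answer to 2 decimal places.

10.23

Cumulative frequencies: 9, 20, 37, 47, 54
n = 54; position = n/4 = 13.5.
This falls in the class [9, 12): L = 9, F = 9, f = 11, h = 3.
Lower quartile ≈ 9 + ((13.5 − 9) / 11) × 3 = 10.2273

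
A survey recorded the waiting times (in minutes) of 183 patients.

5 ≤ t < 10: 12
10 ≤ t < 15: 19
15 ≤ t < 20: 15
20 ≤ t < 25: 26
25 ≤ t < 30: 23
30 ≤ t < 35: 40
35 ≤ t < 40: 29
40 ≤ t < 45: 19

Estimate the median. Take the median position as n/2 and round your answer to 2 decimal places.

Cumulative frequencies: 12, 31, 46, 72, 95, 135, 164, 183
n = 183; position = n/2 = 91.5.
This falls in the class 25 ≤ t < 30: L = 25, F = 72, f = 23, h = 5.
Median ≈ 25 + ((91.5 − 72) / 23) × 5 = 29.2391

29.24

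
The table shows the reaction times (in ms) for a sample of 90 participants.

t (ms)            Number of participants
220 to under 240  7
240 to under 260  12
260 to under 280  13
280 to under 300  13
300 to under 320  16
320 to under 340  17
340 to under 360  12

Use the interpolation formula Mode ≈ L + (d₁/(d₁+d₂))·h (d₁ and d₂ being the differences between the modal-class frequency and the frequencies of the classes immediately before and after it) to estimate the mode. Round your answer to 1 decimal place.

323.3

Modal class: 320 to under 340 (highest frequency 17).
d₁ = 17 − 16 = 1, d₂ = 17 − 12 = 5
Mode ≈ 320 + (1/(1+5)) × 20 = 320 + 3.3333 = 323.3333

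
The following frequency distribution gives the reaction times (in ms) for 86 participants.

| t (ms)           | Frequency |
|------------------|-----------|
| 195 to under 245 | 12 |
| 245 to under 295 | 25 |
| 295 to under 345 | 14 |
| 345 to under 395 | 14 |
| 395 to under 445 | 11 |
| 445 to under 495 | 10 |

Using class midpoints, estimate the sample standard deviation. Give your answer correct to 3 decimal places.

Midpoints: 220, 270, 320, 370, 420, 470
n = 86, Σfm = 28370, mean = 329.8837
Σfm² = 9902900
Σf(m − x̄)² = Σfm² − (Σfm)²/n = 9902900 − 28370²/86 = 544098.8372
Sample variance = 544098.8372 / 85 = 6401.1628
Standard deviation = √6401.1628 = 80.0073

80.007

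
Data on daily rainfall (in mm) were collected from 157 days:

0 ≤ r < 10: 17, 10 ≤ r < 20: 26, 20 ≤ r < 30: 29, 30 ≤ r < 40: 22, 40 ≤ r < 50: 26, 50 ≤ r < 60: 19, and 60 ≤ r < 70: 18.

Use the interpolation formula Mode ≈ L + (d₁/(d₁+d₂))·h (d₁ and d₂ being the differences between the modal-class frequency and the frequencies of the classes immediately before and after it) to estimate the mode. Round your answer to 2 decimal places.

Modal class: 20 ≤ r < 30 (highest frequency 29).
d₁ = 29 − 26 = 3, d₂ = 29 − 22 = 7
Mode ≈ 20 + (3/(3+7)) × 10 = 20 + 3.0000 = 23.0000

23.00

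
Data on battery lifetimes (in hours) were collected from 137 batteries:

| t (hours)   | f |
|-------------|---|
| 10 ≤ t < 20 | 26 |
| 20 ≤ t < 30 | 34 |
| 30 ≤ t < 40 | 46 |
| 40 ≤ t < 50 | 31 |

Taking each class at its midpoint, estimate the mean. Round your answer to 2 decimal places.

Midpoints: 15, 25, 35, 45
Σfm = 26×15 + 34×25 + 46×35 + 31×45 = 4245
n = Σf = 137
Mean = 4245 / 137 = 30.9854

30.99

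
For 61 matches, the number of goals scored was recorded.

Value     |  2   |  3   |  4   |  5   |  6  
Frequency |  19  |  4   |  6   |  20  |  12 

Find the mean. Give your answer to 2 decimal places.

4.03

Values: 2, 3, 4, 5, 6
Σfx = 19×2 + 4×3 + 6×4 + 20×5 + 12×6 = 246
n = Σf = 61
Mean = 246 / 61 = 4.0328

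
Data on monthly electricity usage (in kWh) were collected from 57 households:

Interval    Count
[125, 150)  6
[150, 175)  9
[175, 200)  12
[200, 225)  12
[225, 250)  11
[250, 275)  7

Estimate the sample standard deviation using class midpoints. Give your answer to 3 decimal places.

38.342

Midpoints: 137.5, 162.5, 187.5, 212.5, 237.5, 262.5
n = 57, Σfm = 11537.5, mean = 202.4123
Σfm² = 2417656.25
Σf(m − x̄)² = Σfm² − (Σfm)²/n = 2417656.25 − 11537.5²/57 = 82324.5614
Sample variance = 82324.5614 / 56 = 1470.0815
Standard deviation = √1470.0815 = 38.3416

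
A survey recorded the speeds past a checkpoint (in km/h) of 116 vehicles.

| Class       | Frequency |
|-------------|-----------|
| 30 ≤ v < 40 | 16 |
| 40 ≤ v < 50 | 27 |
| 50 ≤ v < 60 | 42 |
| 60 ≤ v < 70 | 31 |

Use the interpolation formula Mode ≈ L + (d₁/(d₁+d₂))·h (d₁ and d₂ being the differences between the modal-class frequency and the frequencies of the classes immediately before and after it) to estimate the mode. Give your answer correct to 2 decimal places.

55.77

Modal class: 50 ≤ v < 60 (highest frequency 42).
d₁ = 42 − 27 = 15, d₂ = 42 − 31 = 11
Mode ≈ 50 + (15/(15+11)) × 10 = 50 + 5.7692 = 55.7692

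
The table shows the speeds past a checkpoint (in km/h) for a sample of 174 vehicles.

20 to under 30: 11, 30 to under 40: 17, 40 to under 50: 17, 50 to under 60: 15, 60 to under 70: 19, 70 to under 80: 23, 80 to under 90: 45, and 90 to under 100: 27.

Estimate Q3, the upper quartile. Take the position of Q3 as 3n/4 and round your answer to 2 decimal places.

Cumulative frequencies: 11, 28, 45, 60, 79, 102, 147, 174
n = 174; position = 3n/4 = 130.5.
This falls in the class 80 to under 90: L = 80, F = 102, f = 45, h = 10.
Upper quartile ≈ 80 + ((130.5 − 102) / 45) × 10 = 86.3333

86.33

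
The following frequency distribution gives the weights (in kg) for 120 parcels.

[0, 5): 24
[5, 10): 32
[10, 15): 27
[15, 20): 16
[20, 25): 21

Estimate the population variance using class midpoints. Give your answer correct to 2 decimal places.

Midpoints: 2.5, 7.5, 12.5, 17.5, 22.5
n = 120, Σfm = 1390, mean = 11.5833
Σfm² = 21700
Σf(m − x̄)² = Σfm² − (Σfm)²/n = 21700 − 1390²/120 = 5599.1667
Population variance = 5599.1667 / 120 = 46.6597

46.66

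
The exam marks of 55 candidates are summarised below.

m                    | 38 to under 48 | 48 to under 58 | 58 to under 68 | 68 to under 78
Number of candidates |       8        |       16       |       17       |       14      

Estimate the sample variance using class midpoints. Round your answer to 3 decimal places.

Midpoints: 43, 53, 63, 73
n = 55, Σfm = 3285, mean = 59.7273
Σfm² = 201815
Σf(m − x̄)² = Σfm² − (Σfm)²/n = 201815 − 3285²/55 = 5610.9091
Sample variance = 5610.9091 / 54 = 103.9057

103.906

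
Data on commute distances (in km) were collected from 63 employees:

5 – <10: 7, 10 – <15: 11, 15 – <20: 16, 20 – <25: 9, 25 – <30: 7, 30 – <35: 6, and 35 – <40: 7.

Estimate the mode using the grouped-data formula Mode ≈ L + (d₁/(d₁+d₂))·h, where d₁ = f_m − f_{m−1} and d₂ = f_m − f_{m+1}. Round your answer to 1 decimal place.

Modal class: 15 – <20 (highest frequency 16).
d₁ = 16 − 11 = 5, d₂ = 16 − 9 = 7
Mode ≈ 15 + (5/(5+7)) × 5 = 15 + 2.0833 = 17.0833

17.1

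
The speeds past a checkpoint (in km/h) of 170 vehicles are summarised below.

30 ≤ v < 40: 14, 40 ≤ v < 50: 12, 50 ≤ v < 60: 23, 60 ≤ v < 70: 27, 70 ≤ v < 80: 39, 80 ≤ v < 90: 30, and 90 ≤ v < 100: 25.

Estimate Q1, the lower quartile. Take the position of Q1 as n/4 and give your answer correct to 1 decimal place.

Cumulative frequencies: 14, 26, 49, 76, 115, 145, 170
n = 170; position = n/4 = 42.5.
This falls in the class 50 ≤ v < 60: L = 50, F = 26, f = 23, h = 10.
Lower quartile ≈ 50 + ((42.5 − 26) / 23) × 10 = 57.1739

57.2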